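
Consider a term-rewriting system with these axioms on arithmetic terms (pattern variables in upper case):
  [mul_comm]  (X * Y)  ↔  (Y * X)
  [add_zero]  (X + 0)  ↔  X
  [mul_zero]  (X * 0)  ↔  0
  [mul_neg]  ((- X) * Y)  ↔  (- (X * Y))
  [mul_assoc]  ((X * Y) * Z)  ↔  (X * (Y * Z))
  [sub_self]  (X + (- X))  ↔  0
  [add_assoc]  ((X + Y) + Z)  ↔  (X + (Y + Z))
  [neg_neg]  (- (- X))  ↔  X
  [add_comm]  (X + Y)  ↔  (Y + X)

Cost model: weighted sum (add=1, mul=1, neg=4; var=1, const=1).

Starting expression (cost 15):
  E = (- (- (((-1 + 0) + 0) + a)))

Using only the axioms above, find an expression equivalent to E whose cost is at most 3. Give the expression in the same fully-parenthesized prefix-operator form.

(1) (-1 + 0)  =[add_zero →]=  -1    ⊢ (- (- ((-1 + 0) + a)))
(2) (-1 + 0)  =[add_zero →]=  -1    ⊢ (- (- (-1 + a)))
(3) (- (- (-1 + a)))  =[neg_neg →]=  (-1 + a)    ⊢ cost 3, within 3

(-1 + a)   [cost 3]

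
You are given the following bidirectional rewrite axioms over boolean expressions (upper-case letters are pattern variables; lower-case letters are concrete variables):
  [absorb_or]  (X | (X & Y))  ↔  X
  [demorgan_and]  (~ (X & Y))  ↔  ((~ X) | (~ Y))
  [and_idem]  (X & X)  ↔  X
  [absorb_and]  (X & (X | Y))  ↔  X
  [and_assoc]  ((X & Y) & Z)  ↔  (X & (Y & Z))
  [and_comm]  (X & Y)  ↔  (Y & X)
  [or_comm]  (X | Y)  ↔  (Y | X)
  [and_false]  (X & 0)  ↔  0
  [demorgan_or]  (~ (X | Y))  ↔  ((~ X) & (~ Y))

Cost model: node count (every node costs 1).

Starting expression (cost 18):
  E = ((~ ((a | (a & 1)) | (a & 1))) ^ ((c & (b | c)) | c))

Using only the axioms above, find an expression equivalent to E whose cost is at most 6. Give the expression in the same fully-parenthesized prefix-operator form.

((~ a) ^ (c | c))   [cost 6]

(1) (a | (a & 1))  =[absorb_or →]=  a    ⊢ ((~ (a | (a & 1))) ^ ((c & (b | c)) | c))
(2) (a | (a & 1))  =[absorb_or →]=  a    ⊢ ((~ a) ^ ((c & (b | c)) | c))
(3) (b | c)  =[or_comm →]=  (c | b)    ⊢ ((~ a) ^ ((c & (c | b)) | c))
(4) (c & (c | b))  =[absorb_and →]=  c    ⊢ cost 6, within 6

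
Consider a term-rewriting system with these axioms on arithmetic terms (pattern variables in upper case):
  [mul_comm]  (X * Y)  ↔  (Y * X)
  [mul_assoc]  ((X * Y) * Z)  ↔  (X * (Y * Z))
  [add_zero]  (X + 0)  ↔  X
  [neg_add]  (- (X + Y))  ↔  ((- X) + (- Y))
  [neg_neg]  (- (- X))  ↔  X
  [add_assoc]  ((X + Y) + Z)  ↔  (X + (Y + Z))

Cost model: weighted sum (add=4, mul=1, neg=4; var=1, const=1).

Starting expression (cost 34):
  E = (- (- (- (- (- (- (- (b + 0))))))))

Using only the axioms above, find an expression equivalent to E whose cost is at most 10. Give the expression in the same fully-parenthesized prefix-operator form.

(- (b + 0))   [cost 10]

step 1: neg_neg (→) rewrites (- (- (- (- (- (- (- (b + 0)))))))) into (- (- (- (- (- (b + 0))))))
step 2: neg_neg (→) rewrites (- (- (b + 0))) into (b + 0), now (- (- (- (b + 0))))
step 3: neg_neg (→) rewrites (- (- (b + 0))) into (b + 0), reaching cost 10 (bound 10)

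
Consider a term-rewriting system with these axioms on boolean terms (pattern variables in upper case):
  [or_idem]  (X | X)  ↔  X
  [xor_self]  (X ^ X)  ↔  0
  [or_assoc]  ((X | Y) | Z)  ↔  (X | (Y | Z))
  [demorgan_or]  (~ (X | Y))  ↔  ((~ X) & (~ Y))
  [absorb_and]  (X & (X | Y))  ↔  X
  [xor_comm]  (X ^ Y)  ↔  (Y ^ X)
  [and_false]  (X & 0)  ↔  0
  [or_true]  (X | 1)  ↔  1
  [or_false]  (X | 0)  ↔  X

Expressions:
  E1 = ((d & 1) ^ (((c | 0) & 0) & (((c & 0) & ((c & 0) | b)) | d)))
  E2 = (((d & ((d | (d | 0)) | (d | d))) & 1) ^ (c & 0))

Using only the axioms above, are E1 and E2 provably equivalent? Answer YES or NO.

1. [or_false →] (c | 0)  →  c;  E1 = ((d & 1) ^ ((c & 0) & (((c & 0) & ((c & 0) | b)) | d)))
2. [absorb_and →] ((c & 0) & ((c & 0) | b))  →  (c & 0);  E1 = ((d & 1) ^ ((c & 0) & ((c & 0) | d)))
3. [absorb_and →] ((c & 0) & ((c & 0) | d))  →  (c & 0);  E1 = ((d & 1) ^ (c & 0))
4. [absorb_and ←] d  →  (d & (d | d));  E1 = (((d & (d | d)) & 1) ^ (c & 0))
5. [or_idem ←] (d | d)  →  ((d | d) | (d | d));  E1 = (((d & ((d | d) | (d | d))) & 1) ^ (c & 0))
6. [or_false ←] d  →  (d | 0);  this is E2

YES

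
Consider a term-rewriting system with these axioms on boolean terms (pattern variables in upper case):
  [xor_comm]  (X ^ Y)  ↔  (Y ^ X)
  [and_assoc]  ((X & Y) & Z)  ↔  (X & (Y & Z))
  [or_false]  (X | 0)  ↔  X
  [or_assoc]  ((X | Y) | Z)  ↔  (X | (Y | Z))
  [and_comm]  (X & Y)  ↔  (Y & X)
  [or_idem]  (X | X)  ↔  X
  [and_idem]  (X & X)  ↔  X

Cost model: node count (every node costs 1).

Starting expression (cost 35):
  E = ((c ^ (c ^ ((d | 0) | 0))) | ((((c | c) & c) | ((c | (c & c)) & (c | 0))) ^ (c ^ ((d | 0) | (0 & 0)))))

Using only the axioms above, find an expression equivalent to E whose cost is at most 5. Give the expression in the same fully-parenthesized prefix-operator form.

(1) (c & c)  =[and_idem →]=  c    ⊢ ((c ^ (c ^ ((d | 0) | 0))) | ((((c | c) & c) | ((c | c) & (c | 0))) ^ (c ^ ((d | 0) | (0 & 0)))))
(2) (c | 0)  =[or_false →]=  c    ⊢ ((c ^ (c ^ ((d | 0) | 0))) | ((((c | c) & c) | ((c | c) & c)) ^ (c ^ ((d | 0) | (0 & 0)))))
(3) (((c | c) & c) | ((c | c) & c))  =[or_idem →]=  ((c | c) & c)    ⊢ ((c ^ (c ^ ((d | 0) | 0))) | (((c | c) & c) ^ (c ^ ((d | 0) | (0 & 0)))))
(4) (c | c)  =[or_idem →]=  c    ⊢ ((c ^ (c ^ ((d | 0) | 0))) | ((c & c) ^ (c ^ ((d | 0) | (0 & 0)))))
(5) (c & c)  =[and_idem →]=  c    ⊢ ((c ^ (c ^ ((d | 0) | 0))) | (c ^ (c ^ ((d | 0) | (0 & 0)))))
(6) (0 & 0)  =[and_idem →]=  0    ⊢ ((c ^ (c ^ ((d | 0) | 0))) | (c ^ (c ^ ((d | 0) | 0))))
(7) ((c ^ (c ^ ((d | 0) | 0))) | (c ^ (c ^ ((d | 0) | 0))))  =[or_idem →]=  (c ^ (c ^ ((d | 0) | 0)))
(8) (d | 0)  =[or_false →]=  d    ⊢ (c ^ (c ^ (d | 0)))
(9) (d | 0)  =[or_false →]=  d    ⊢ cost 5, within 5

(c ^ (c ^ d))   [cost 5]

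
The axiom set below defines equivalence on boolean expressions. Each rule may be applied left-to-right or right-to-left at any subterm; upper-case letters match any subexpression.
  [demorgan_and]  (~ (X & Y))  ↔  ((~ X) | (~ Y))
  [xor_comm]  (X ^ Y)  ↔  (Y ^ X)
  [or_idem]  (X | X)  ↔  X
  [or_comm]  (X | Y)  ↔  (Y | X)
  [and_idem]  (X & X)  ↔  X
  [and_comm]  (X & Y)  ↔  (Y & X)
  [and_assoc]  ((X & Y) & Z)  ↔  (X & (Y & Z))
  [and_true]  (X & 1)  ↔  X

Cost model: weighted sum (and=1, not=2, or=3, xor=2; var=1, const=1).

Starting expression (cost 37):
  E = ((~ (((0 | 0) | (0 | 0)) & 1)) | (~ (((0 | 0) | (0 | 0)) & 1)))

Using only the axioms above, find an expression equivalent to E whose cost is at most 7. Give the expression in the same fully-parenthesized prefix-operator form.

(~ (0 | 0))   [cost 7]

1. [or_idem →] ((~ (((0 | 0) | (0 | 0)) & 1)) | (~ (((0 | 0) | (0 | 0)) & 1)))  →  (~ (((0 | 0) | (0 | 0)) & 1))
2. [or_idem →] ((0 | 0) | (0 | 0))  →  (0 | 0);  E = (~ ((0 | 0) & 1))
3. [and_true →] ((0 | 0) & 1)  →  (0 | 0);  cost 7 ≤ 7, done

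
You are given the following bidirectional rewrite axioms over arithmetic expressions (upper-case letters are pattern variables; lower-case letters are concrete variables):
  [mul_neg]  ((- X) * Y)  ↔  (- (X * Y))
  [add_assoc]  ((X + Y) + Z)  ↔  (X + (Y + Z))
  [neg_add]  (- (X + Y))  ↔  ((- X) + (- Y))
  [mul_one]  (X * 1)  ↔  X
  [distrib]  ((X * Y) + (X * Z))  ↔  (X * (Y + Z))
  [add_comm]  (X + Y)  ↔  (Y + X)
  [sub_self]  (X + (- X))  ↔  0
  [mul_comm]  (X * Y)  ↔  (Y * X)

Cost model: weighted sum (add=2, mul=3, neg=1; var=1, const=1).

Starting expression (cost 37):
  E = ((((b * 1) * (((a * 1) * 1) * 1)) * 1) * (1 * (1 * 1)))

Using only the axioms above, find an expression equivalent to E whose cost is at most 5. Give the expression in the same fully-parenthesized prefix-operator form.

(1) (a * 1)  =[mul_one →]=  a    ⊢ ((((b * 1) * ((a * 1) * 1)) * 1) * (1 * (1 * 1)))
(2) (1 * 1)  =[mul_one →]=  1    ⊢ ((((b * 1) * ((a * 1) * 1)) * 1) * (1 * 1))
(3) (((b * 1) * ((a * 1) * 1)) * 1)  =[mul_one →]=  ((b * 1) * ((a * 1) * 1))    ⊢ (((b * 1) * ((a * 1) * 1)) * (1 * 1))
(4) (1 * 1)  =[mul_one →]=  1    ⊢ (((b * 1) * ((a * 1) * 1)) * 1)
(5) (((b * 1) * ((a * 1) * 1)) * 1)  =[mul_one →]=  ((b * 1) * ((a * 1) * 1))
(6) (a * 1)  =[mul_one →]=  a    ⊢ ((b * 1) * (a * 1))
(7) ((b * 1) * (a * 1))  =[mul_comm →]=  ((a * 1) * (b * 1))
(8) (b * 1)  =[mul_one →]=  b    ⊢ ((a * 1) * b)
(9) (a * 1)  =[mul_one →]=  a    ⊢ cost 5, within 5

(a * b)   [cost 5]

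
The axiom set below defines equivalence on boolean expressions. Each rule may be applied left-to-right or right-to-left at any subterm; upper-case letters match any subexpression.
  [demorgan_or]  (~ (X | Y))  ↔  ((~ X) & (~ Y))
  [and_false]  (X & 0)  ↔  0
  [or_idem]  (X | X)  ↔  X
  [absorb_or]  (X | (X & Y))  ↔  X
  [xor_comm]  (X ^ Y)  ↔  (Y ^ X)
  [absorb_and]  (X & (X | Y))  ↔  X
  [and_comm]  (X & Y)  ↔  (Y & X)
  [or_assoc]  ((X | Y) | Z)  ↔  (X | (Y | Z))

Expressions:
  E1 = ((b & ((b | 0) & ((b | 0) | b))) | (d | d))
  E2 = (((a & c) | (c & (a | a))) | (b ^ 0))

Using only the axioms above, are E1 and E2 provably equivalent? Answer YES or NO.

The axioms are sound identities: if E1 ↔* E2 then E1 and E2 evaluate identically under any assignment.
Under a=0, b=0, c=0, d=1: E1 evaluates to 1, E2 to 0. Distinct ⇒ no rewrite sequence connects them.

NO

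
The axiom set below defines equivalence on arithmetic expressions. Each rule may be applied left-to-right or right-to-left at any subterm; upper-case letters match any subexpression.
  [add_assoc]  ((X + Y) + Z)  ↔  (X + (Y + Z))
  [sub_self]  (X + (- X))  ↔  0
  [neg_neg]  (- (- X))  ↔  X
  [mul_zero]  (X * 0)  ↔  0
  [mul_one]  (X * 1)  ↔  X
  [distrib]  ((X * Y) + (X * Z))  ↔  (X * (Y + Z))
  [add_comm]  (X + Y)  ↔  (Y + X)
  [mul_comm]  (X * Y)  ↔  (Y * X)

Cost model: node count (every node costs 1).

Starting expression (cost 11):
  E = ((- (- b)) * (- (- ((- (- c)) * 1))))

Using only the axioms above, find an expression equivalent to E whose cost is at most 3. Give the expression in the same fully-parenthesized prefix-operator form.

1. [mul_one →] ((- (- c)) * 1)  →  (- (- c));  E = ((- (- b)) * (- (- (- (- c)))))
2. [neg_neg →] (- (- b))  →  b;  E = (b * (- (- (- (- c)))))
3. [neg_neg →] (- (- (- c)))  →  (- c);  E = (b * (- (- c)))
4. [neg_neg →] (- (- c))  →  c;  cost 3 ≤ 3, done

(b * c)   [cost 3]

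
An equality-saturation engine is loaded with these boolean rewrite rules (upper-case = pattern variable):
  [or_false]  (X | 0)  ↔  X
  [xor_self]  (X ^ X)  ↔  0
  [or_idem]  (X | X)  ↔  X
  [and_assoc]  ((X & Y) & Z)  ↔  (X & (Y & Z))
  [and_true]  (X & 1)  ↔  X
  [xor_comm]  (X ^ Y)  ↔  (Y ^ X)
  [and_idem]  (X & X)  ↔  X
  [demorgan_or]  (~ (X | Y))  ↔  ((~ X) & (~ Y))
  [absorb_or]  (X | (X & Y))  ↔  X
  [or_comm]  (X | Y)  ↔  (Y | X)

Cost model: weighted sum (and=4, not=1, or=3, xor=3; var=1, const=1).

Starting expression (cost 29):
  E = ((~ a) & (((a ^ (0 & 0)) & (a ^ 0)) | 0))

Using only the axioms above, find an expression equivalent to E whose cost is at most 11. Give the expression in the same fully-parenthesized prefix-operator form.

step 1: and_idem (→) rewrites (0 & 0) into 0, now ((~ a) & (((a ^ 0) & (a ^ 0)) | 0))
step 2: or_false (→) rewrites (((a ^ 0) & (a ^ 0)) | 0) into ((a ^ 0) & (a ^ 0)), now ((~ a) & ((a ^ 0) & (a ^ 0)))
step 3: and_idem (→) rewrites ((a ^ 0) & (a ^ 0)) into (a ^ 0), reaching cost 11 (bound 11)

((~ a) & (a ^ 0))   [cost 11]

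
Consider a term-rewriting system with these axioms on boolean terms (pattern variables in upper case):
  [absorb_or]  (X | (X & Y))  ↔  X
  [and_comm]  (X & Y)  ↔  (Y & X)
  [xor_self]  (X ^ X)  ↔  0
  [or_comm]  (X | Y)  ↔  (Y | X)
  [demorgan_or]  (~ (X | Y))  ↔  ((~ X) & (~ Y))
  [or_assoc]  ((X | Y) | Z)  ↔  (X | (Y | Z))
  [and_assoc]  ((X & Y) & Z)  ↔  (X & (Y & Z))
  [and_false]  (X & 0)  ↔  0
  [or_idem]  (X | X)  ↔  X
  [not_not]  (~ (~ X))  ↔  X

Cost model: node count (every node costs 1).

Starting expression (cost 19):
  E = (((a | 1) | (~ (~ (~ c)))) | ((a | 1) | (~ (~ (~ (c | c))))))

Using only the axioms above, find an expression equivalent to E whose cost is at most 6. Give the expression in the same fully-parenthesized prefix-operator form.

((a | 1) | (~ c))   [cost 6]

step 1: or_idem (→) rewrites (c | c) into c, now (((a | 1) | (~ (~ (~ c)))) | ((a | 1) | (~ (~ (~ c)))))
step 2: or_idem (→) rewrites (((a | 1) | (~ (~ (~ c)))) | ((a | 1) | (~ (~ (~ c))))) into ((a | 1) | (~ (~ (~ c))))
step 3: not_not (→) rewrites (~ (~ (~ c))) into (~ c), reaching cost 6 (bound 6)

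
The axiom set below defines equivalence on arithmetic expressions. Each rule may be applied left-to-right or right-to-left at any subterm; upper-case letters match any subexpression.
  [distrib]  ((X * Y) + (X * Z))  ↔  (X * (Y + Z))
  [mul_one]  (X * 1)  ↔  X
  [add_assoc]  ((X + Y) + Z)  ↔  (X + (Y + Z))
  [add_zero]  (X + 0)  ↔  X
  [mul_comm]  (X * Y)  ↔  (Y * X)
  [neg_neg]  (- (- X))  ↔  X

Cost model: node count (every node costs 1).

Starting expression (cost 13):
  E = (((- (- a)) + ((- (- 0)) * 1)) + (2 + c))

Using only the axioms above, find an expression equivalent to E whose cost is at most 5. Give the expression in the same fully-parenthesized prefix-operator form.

(1) (- (- 0))  =[neg_neg →]=  0    ⊢ (((- (- a)) + (0 * 1)) + (2 + c))
(2) (- (- a))  =[neg_neg →]=  a    ⊢ ((a + (0 * 1)) + (2 + c))
(3) (0 * 1)  =[mul_one →]=  0    ⊢ ((a + 0) + (2 + c))
(4) (a + 0)  =[add_zero →]=  a    ⊢ cost 5, within 5

(a + (2 + c))   [cost 5]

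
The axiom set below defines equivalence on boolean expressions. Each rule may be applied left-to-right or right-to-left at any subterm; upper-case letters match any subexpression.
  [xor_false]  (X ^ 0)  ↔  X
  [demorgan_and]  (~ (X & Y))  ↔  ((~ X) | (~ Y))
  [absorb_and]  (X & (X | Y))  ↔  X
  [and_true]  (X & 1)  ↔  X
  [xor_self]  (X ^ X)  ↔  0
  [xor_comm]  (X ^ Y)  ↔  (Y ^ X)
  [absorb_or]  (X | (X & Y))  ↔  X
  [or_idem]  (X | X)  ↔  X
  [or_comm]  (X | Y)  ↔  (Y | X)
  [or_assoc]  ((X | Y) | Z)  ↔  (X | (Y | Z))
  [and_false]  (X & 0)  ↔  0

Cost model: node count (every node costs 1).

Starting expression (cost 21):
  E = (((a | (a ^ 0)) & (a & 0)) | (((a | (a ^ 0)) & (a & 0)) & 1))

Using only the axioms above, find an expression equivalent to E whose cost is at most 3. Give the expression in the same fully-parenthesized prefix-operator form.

(a & 0)   [cost 3]

1. [absorb_or →] (((a | (a ^ 0)) & (a & 0)) | (((a | (a ^ 0)) & (a & 0)) & 1))  →  ((a | (a ^ 0)) & (a & 0))
2. [xor_false →] (a ^ 0)  →  a;  E = ((a | a) & (a & 0))
3. [and_false →] (a & 0)  →  0;  E = ((a | a) & 0)
4. [or_idem →] (a | a)  →  a;  cost 3 ≤ 3, done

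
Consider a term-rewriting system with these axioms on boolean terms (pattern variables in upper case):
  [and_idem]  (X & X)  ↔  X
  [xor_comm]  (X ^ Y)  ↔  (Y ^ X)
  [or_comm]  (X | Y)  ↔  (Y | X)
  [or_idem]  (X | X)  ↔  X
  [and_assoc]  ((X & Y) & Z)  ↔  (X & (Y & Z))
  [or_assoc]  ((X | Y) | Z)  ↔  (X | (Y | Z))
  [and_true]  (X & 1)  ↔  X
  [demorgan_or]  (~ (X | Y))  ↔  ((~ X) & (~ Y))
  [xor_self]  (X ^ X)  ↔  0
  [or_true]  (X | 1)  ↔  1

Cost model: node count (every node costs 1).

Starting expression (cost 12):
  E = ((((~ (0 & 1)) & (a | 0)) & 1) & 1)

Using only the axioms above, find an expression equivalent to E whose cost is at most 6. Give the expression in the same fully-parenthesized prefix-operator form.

(1) (((~ (0 & 1)) & (a | 0)) & 1)  =[and_true →]=  ((~ (0 & 1)) & (a | 0))    ⊢ (((~ (0 & 1)) & (a | 0)) & 1)
(2) (0 & 1)  =[and_true →]=  0    ⊢ (((~ 0) & (a | 0)) & 1)
(3) (((~ 0) & (a | 0)) & 1)  =[and_true →]=  ((~ 0) & (a | 0))    ⊢ cost 6, within 6

((~ 0) & (a | 0))   [cost 6]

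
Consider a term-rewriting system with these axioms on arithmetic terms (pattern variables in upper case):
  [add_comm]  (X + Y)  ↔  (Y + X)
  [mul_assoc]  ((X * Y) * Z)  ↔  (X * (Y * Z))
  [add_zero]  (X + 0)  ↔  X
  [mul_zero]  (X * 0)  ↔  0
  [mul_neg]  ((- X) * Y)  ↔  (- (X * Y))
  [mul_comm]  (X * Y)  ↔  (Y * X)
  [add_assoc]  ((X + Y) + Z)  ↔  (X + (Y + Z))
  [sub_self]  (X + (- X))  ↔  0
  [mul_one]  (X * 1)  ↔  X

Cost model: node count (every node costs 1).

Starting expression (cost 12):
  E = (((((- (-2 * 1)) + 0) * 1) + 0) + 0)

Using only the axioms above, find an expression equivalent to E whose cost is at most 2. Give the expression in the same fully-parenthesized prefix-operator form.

(- -2)   [cost 2]

step 1: add_zero (→) rewrites (((((- (-2 * 1)) + 0) * 1) + 0) + 0) into ((((- (-2 * 1)) + 0) * 1) + 0)
step 2: mul_one (→) rewrites (-2 * 1) into -2, now ((((- -2) + 0) * 1) + 0)
step 3: add_zero (→) rewrites ((((- -2) + 0) * 1) + 0) into (((- -2) + 0) * 1)
step 4: mul_one (→) rewrites (((- -2) + 0) * 1) into ((- -2) + 0)
step 5: add_zero (→) rewrites ((- -2) + 0) into (- -2), reaching cost 2 (bound 2)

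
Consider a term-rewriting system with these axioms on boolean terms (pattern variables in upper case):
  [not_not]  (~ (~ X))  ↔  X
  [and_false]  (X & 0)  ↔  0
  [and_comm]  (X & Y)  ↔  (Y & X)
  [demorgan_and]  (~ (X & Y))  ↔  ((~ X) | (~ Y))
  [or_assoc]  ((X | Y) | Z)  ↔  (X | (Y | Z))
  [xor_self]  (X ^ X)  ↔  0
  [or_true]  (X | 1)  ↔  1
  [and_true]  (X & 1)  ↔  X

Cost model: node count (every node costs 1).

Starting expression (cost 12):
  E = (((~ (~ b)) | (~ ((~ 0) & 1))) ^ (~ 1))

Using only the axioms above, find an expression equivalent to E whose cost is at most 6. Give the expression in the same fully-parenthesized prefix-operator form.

(1) (~ (~ b))  =[not_not →]=  b    ⊢ ((b | (~ ((~ 0) & 1))) ^ (~ 1))
(2) ((~ 0) & 1)  =[and_true →]=  (~ 0)    ⊢ ((b | (~ (~ 0))) ^ (~ 1))
(3) (~ (~ 0))  =[not_not →]=  0    ⊢ cost 6, within 6

((b | 0) ^ (~ 1))   [cost 6]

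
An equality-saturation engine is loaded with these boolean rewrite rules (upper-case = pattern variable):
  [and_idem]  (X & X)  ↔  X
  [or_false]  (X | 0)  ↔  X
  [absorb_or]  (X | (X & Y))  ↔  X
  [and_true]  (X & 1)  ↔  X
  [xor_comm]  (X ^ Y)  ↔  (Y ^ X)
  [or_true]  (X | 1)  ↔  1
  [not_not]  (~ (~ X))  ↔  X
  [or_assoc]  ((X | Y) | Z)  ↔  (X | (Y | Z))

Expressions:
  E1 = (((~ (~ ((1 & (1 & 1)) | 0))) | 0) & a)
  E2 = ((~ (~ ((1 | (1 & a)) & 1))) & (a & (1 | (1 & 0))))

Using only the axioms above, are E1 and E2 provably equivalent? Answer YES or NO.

YES

step 1: not_not (→) rewrites (~ (~ ((1 & (1 & 1)) | 0))) into ((1 & (1 & 1)) | 0), now ((((1 & (1 & 1)) | 0) | 0) & a)
step 2: or_false (→) rewrites (((1 & (1 & 1)) | 0) | 0) into ((1 & (1 & 1)) | 0), now (((1 & (1 & 1)) | 0) & a)
step 3: and_true (→) rewrites (1 & 1) into 1, now (((1 & 1) | 0) & a)
step 4: and_true (→) rewrites (1 & 1) into 1, now ((1 | 0) & a)
step 5: or_false (→) rewrites (1 | 0) into 1, now (1 & a)
step 6: and_true (←) rewrites a into (a & 1), now (1 & (a & 1))
step 7: and_idem (←) rewrites 1 into (1 & 1), now ((1 & 1) & (a & 1))
step 8: not_not (←) rewrites (1 & 1) into (~ (~ (1 & 1))), now ((~ (~ (1 & 1))) & (a & 1))
step 9: absorb_or (←) rewrites 1 into (1 | (1 & 0)), now ((~ (~ (1 & 1))) & (a & (1 | (1 & 0))))
step 10: absorb_or (←) rewrites 1 into (1 | (1 & a)), which is E2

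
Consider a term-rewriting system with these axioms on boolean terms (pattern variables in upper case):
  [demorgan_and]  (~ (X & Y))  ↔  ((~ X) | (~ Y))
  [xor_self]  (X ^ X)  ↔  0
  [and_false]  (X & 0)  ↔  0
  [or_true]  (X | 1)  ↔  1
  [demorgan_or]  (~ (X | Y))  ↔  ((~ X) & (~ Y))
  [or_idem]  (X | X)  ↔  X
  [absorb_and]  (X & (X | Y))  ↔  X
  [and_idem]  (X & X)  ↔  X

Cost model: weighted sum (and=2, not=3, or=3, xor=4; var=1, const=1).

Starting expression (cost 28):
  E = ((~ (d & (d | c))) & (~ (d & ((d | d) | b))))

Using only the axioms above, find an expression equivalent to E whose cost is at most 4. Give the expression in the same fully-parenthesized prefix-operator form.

(~ d)   [cost 4]

step 1: or_idem (→) rewrites (d | d) into d, now ((~ (d & (d | c))) & (~ (d & (d | b))))
step 2: absorb_and (→) rewrites (d & (d | b)) into d, now ((~ (d & (d | c))) & (~ d))
step 3: absorb_and (→) rewrites (d & (d | c)) into d, now ((~ d) & (~ d))
step 4: and_idem (→) rewrites ((~ d) & (~ d)) into (~ d), reaching cost 4 (bound 4)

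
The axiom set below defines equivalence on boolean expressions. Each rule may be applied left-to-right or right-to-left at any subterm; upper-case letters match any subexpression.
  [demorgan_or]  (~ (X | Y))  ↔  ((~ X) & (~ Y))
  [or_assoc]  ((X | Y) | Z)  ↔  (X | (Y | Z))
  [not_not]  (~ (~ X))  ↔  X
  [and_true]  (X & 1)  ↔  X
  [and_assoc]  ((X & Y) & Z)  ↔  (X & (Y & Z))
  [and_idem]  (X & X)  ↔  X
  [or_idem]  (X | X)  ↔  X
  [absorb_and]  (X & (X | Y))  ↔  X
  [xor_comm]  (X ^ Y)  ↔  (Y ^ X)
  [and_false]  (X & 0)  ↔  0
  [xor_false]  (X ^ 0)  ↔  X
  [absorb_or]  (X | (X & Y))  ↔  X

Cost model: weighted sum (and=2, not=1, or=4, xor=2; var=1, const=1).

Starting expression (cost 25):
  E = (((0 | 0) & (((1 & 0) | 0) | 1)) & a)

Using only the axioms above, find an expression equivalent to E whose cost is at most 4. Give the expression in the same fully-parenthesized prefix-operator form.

(0 & a)   [cost 4]

1. [and_false →] (1 & 0)  →  0;  E = (((0 | 0) & ((0 | 0) | 1)) & a)
2. [absorb_and →] ((0 | 0) & ((0 | 0) | 1))  →  (0 | 0);  E = ((0 | 0) & a)
3. [or_idem →] (0 | 0)  →  0;  cost 4 ≤ 4, done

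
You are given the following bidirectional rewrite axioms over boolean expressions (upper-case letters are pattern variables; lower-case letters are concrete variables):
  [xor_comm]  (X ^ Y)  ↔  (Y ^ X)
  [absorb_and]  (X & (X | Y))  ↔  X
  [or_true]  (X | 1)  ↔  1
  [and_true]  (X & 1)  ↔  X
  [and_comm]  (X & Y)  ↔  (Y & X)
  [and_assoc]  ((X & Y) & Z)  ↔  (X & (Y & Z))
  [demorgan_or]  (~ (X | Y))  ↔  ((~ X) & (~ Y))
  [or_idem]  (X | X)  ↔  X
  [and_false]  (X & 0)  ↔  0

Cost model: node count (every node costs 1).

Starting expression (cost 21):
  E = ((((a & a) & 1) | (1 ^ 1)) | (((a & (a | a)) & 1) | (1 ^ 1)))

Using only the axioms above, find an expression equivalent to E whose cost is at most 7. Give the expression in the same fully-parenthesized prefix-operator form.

((a & a) | (1 ^ 1))   [cost 7]

(1) (a | a)  =[or_idem →]=  a    ⊢ ((((a & a) & 1) | (1 ^ 1)) | (((a & a) & 1) | (1 ^ 1)))
(2) ((((a & a) & 1) | (1 ^ 1)) | (((a & a) & 1) | (1 ^ 1)))  =[or_idem →]=  (((a & a) & 1) | (1 ^ 1))
(3) ((a & a) & 1)  =[and_true →]=  (a & a)    ⊢ cost 7, within 7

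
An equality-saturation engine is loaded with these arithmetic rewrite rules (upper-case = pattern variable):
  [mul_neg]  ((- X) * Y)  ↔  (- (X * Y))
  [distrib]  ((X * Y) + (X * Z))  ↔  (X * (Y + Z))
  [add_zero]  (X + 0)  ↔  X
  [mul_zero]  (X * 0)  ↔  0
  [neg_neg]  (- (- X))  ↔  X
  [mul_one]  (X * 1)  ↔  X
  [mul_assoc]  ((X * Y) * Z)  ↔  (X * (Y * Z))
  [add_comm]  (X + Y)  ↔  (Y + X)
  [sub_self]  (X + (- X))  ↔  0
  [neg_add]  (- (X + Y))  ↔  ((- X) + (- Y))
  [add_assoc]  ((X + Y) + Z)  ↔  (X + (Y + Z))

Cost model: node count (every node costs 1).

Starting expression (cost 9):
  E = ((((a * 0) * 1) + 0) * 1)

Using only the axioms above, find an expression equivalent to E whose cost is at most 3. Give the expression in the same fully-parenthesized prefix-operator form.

1. [mul_one →] ((a * 0) * 1)  →  (a * 0);  E = (((a * 0) + 0) * 1)
2. [add_zero →] ((a * 0) + 0)  →  (a * 0);  E = ((a * 0) * 1)
3. [mul_one →] ((a * 0) * 1)  →  (a * 0);  cost 3 ≤ 3, done

(a * 0)   [cost 3]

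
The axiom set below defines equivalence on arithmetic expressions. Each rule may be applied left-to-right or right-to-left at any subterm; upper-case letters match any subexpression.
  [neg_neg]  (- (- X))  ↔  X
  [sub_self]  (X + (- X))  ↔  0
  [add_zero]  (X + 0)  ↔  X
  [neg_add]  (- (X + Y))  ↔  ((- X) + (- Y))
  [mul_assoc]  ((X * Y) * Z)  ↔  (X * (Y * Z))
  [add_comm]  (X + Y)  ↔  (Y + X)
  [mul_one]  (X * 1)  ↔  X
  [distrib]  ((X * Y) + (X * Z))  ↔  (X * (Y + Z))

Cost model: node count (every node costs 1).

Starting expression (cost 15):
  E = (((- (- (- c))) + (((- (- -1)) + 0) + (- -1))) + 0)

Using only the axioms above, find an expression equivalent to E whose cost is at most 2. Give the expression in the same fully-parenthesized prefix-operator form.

(- c)   [cost 2]

(1) (- (- -1))  =[neg_neg →]=  -1    ⊢ (((- (- (- c))) + ((-1 + 0) + (- -1))) + 0)
(2) (-1 + 0)  =[add_zero →]=  -1    ⊢ (((- (- (- c))) + (-1 + (- -1))) + 0)
(3) (-1 + (- -1))  =[sub_self →]=  0    ⊢ (((- (- (- c))) + 0) + 0)
(4) (- (- c))  =[neg_neg →]=  c    ⊢ (((- c) + 0) + 0)
(5) ((- c) + 0)  =[add_zero →]=  (- c)    ⊢ ((- c) + 0)
(6) ((- c) + 0)  =[add_zero →]=  (- c)    ⊢ cost 2, within 2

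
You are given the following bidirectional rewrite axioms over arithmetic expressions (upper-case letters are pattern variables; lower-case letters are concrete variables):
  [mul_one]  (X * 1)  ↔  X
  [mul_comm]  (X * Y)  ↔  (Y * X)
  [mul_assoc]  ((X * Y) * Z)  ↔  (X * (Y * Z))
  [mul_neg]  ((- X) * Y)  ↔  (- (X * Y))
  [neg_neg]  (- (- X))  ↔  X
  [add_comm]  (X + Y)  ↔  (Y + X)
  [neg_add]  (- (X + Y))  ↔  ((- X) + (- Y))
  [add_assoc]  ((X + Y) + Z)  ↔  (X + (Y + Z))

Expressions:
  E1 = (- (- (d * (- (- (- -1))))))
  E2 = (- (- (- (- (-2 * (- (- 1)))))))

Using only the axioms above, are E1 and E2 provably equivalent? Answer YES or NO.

NO

Every axiom is a valid identity, so a rewrite proof would force E1 and E2 to agree under every assignment.
At d=0: E1 = 0 but E2 = -2; they differ, so no derivation exists.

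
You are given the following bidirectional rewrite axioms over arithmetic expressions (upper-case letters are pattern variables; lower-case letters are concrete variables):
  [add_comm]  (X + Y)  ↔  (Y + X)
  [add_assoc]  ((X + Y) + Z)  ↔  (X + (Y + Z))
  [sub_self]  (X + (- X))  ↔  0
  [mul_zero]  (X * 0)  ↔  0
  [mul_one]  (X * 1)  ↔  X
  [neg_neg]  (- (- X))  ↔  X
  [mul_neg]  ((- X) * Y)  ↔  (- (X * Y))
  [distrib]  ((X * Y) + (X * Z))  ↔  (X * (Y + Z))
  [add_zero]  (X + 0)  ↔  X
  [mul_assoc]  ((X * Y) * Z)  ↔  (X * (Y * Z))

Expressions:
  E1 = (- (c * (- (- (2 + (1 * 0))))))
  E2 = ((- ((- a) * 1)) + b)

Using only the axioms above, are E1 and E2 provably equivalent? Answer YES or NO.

NO

All listed rules preserve value, hence provable equivalence implies equal values everywhere; look for a separating assignment.
a=0, b=0, c=1 gives E1 ↦ -2, E2 ↦ 0; values differ ⇒ not provably equivalent.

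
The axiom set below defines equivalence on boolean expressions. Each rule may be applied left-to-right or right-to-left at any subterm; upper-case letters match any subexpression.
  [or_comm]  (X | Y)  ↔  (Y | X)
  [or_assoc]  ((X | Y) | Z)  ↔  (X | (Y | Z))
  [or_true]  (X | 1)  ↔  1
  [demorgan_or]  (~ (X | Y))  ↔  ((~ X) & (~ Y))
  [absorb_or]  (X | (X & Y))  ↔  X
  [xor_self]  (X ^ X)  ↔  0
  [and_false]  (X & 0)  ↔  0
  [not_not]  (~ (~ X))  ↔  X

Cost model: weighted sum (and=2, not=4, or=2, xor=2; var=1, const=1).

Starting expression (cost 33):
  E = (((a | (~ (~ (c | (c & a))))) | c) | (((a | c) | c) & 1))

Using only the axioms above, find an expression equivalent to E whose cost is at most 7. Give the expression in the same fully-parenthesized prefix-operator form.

step 1: absorb_or (→) rewrites (c | (c & a)) into c, now (((a | (~ (~ c))) | c) | (((a | c) | c) & 1))
step 2: not_not (→) rewrites (~ (~ c)) into c, now (((a | c) | c) | (((a | c) | c) & 1))
step 3: absorb_or (→) rewrites (((a | c) | c) | (((a | c) | c) & 1)) into ((a | c) | c), reaching cost 7 (bound 7)

((a | c) | c)   [cost 7]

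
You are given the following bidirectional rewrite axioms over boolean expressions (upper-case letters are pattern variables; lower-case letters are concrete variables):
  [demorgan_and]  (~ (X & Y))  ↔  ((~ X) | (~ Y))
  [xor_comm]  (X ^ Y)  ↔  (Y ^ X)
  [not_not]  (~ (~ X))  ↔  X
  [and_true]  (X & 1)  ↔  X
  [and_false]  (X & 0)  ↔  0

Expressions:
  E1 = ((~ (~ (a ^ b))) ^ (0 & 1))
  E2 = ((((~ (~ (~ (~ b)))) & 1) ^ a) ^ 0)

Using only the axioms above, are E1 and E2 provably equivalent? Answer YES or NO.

YES

1. [not_not →] (~ (~ (a ^ b)))  →  (a ^ b);  E1 = ((a ^ b) ^ (0 & 1))
2. [xor_comm →] (a ^ b)  →  (b ^ a);  E1 = ((b ^ a) ^ (0 & 1))
3. [and_true →] (0 & 1)  →  0;  E1 = ((b ^ a) ^ 0)
4. [and_true ←] b  →  (b & 1);  E1 = (((b & 1) ^ a) ^ 0)
5. [not_not ←] b  →  (~ (~ b));  E1 = ((((~ (~ b)) & 1) ^ a) ^ 0)
6. [not_not ←] (~ (~ b))  →  (~ (~ (~ (~ b))));  this is E2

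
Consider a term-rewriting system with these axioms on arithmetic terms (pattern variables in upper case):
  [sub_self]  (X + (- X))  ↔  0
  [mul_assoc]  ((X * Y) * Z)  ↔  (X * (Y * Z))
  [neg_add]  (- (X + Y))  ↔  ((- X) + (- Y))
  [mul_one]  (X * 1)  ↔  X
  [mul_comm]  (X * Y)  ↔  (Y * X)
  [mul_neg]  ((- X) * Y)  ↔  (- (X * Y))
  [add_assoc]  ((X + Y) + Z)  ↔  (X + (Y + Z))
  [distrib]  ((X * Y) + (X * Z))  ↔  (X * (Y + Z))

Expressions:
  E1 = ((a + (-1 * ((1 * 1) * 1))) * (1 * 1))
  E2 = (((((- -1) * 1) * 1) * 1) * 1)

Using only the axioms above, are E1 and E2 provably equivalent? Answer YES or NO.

All listed rules preserve value, hence provable equivalence implies equal values everywhere; look for a separating assignment.
a=0 gives E1 ↦ -1, E2 ↦ 1; values differ ⇒ not provably equivalent.

NO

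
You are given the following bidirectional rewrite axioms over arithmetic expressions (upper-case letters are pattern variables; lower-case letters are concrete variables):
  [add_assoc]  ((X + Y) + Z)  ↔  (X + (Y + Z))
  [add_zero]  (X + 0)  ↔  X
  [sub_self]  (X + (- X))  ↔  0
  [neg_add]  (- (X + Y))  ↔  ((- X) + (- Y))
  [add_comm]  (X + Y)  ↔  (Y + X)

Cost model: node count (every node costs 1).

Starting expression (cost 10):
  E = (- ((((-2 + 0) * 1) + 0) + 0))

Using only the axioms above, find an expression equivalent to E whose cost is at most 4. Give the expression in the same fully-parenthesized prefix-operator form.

(- (-2 * 1))   [cost 4]

1. [add_zero →] (((-2 + 0) * 1) + 0)  →  ((-2 + 0) * 1);  E = (- (((-2 + 0) * 1) + 0))
2. [add_zero →] (-2 + 0)  →  -2;  E = (- ((-2 * 1) + 0))
3. [add_zero →] ((-2 * 1) + 0)  →  (-2 * 1);  cost 4 ≤ 4, done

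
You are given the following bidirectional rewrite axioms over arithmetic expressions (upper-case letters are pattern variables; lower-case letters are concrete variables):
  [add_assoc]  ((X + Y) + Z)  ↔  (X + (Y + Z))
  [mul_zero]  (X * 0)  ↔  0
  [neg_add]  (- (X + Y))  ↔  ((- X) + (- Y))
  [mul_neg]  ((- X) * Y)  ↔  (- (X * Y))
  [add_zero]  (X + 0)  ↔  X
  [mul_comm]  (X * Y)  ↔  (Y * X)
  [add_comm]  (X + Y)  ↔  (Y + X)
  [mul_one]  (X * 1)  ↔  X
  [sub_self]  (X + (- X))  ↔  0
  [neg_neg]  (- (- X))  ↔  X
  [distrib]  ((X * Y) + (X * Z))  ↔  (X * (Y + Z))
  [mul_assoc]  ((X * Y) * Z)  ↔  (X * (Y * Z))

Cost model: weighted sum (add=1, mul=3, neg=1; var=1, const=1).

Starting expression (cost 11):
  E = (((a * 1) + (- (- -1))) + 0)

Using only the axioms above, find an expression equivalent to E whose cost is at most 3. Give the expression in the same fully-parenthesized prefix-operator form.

(a + -1)   [cost 3]

step 1: neg_neg (→) rewrites (- (- -1)) into -1, now (((a * 1) + -1) + 0)
step 2: mul_one (→) rewrites (a * 1) into a, now ((a + -1) + 0)
step 3: add_zero (→) rewrites ((a + -1) + 0) into (a + -1), reaching cost 3 (bound 3)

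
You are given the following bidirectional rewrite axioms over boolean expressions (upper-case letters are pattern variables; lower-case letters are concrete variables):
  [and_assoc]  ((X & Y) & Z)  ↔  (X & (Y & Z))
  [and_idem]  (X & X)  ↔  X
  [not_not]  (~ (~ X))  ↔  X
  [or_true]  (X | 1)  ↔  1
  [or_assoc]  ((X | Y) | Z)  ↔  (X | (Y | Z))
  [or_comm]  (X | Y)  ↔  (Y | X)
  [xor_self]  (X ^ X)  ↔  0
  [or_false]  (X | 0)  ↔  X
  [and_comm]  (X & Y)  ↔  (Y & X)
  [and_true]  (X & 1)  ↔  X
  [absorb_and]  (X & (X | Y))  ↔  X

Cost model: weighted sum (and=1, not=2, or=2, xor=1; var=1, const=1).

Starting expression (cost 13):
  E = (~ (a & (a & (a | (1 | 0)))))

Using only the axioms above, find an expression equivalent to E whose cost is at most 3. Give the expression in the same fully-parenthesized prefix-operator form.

(~ a)   [cost 3]

step 1: or_false (→) rewrites (1 | 0) into 1, now (~ (a & (a & (a | 1))))
step 2: absorb_and (→) rewrites (a & (a | 1)) into a, now (~ (a & a))
step 3: and_idem (→) rewrites (a & a) into a, reaching cost 3 (bound 3)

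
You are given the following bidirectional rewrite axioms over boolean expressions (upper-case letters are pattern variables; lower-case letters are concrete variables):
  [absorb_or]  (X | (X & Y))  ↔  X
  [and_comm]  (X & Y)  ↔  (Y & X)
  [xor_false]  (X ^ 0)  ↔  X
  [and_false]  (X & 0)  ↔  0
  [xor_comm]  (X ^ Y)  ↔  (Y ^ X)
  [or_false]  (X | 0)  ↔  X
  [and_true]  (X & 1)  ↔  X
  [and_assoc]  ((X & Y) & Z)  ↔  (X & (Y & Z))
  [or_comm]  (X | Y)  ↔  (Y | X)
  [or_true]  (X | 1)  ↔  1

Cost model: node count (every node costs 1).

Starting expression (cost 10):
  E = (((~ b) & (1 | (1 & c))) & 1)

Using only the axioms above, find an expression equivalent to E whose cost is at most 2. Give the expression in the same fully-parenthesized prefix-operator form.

(~ b)   [cost 2]

(1) (((~ b) & (1 | (1 & c))) & 1)  =[and_true →]=  ((~ b) & (1 | (1 & c)))
(2) (1 | (1 & c))  =[absorb_or →]=  1    ⊢ ((~ b) & 1)
(3) ((~ b) & 1)  =[and_true →]=  (~ b)    ⊢ cost 2, within 2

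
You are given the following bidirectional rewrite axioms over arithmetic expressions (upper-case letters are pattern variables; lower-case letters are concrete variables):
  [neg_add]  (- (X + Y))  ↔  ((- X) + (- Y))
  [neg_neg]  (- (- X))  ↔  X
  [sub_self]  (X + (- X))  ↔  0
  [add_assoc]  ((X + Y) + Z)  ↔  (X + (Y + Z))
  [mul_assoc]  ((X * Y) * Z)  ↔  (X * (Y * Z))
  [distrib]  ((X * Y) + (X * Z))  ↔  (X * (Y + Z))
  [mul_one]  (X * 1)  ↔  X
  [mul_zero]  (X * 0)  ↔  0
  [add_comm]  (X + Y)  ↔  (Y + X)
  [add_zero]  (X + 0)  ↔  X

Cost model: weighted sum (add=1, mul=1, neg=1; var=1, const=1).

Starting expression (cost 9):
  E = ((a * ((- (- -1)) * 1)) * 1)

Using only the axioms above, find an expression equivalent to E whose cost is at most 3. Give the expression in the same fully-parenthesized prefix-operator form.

(a * -1)   [cost 3]

1. [mul_one →] ((- (- -1)) * 1)  →  (- (- -1));  E = ((a * (- (- -1))) * 1)
2. [mul_one →] ((a * (- (- -1))) * 1)  →  (a * (- (- -1)))
3. [neg_neg →] (- (- -1))  →  -1;  cost 3 ≤ 3, done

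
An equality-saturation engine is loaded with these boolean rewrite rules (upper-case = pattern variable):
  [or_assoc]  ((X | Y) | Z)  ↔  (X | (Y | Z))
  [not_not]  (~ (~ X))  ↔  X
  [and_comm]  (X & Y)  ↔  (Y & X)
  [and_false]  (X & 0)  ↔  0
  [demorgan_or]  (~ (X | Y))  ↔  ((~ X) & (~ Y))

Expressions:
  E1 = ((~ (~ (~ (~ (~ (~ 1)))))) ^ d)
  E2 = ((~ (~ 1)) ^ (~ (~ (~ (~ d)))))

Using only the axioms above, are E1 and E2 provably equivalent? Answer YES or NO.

(1) (~ (~ (~ (~ 1))))  =[not_not →]=  (~ (~ 1))    ⊢ ((~ (~ (~ (~ 1)))) ^ d)
(2) (~ (~ 1))  =[not_not →]=  1    ⊢ ((~ (~ 1)) ^ d)
(3) (~ (~ 1))  =[not_not →]=  1    ⊢ (1 ^ d)
(4) d  =[not_not ←]=  (~ (~ d))    ⊢ (1 ^ (~ (~ d)))
(5) 1  =[not_not ←]=  (~ (~ 1))    ⊢ ((~ (~ 1)) ^ (~ (~ d)))
(6) (~ (~ d))  =[not_not ←]=  (~ (~ (~ (~ d))))    ⊢ E2

YES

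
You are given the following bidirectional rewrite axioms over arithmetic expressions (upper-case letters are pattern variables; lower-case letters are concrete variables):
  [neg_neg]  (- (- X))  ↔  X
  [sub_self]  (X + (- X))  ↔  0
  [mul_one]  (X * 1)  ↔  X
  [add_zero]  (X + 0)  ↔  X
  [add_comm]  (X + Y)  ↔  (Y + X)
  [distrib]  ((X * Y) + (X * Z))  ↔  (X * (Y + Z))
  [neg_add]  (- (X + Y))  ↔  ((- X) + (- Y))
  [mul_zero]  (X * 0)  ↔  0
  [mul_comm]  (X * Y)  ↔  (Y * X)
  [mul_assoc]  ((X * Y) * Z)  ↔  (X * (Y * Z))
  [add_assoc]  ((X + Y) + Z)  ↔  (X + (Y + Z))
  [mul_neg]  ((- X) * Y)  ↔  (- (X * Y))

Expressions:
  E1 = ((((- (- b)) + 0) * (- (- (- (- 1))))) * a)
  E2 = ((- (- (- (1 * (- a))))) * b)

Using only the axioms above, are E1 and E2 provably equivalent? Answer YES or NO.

step 1: neg_neg (→) rewrites (- (- (- 1))) into (- 1), now ((((- (- b)) + 0) * (- (- 1))) * a)
step 2: neg_neg (→) rewrites (- (- 1)) into 1, now ((((- (- b)) + 0) * 1) * a)
step 3: mul_one (→) rewrites (((- (- b)) + 0) * 1) into ((- (- b)) + 0), now (((- (- b)) + 0) * a)
step 4: add_zero (→) rewrites ((- (- b)) + 0) into (- (- b)), now ((- (- b)) * a)
step 5: neg_neg (→) rewrites (- (- b)) into b, now (b * a)
step 6: mul_comm (→) rewrites (b * a) into (a * b)
step 7: neg_neg (←) rewrites a into (- (- a)), now ((- (- a)) * b)
step 8: mul_one (←) rewrites (- a) into ((- a) * 1), now ((- ((- a) * 1)) * b)
step 9: mul_comm (→) rewrites ((- a) * 1) into (1 * (- a)), now ((- (1 * (- a))) * b)
step 10: neg_neg (←) rewrites (1 * (- a)) into (- (- (1 * (- a)))), which is E2

YES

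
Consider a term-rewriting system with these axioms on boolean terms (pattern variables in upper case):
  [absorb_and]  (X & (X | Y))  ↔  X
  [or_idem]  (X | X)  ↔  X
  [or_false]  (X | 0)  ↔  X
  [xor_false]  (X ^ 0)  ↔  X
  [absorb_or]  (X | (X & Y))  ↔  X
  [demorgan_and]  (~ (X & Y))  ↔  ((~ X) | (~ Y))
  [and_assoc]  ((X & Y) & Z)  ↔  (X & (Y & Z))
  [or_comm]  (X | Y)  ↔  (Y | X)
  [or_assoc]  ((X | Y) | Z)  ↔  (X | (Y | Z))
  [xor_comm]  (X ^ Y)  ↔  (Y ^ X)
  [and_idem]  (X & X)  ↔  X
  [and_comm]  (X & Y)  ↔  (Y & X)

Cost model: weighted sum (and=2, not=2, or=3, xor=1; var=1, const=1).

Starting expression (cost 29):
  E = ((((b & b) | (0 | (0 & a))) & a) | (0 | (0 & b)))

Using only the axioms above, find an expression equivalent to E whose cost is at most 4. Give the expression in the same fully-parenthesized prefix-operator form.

step 1: absorb_or (→) rewrites (0 | (0 & a)) into 0, now ((((b & b) | 0) & a) | (0 | (0 & b)))
step 2: absorb_or (→) rewrites (0 | (0 & b)) into 0, now ((((b & b) | 0) & a) | 0)
step 3: or_false (→) rewrites ((b & b) | 0) into (b & b), now (((b & b) & a) | 0)
step 4: and_idem (→) rewrites (b & b) into b, now ((b & a) | 0)
step 5: or_false (→) rewrites ((b & a) | 0) into (b & a), reaching cost 4 (bound 4)

(b & a)   [cost 4]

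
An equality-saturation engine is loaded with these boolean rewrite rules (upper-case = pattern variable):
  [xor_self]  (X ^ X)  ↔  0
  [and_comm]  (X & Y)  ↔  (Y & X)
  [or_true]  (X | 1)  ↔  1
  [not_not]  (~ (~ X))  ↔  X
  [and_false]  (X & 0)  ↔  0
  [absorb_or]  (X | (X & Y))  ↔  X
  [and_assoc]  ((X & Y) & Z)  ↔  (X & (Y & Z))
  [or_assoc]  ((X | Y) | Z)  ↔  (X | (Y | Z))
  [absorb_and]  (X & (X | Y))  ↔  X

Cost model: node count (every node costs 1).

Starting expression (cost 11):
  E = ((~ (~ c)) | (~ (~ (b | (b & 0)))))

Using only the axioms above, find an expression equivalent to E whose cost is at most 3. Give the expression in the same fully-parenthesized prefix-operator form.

(1) (b | (b & 0))  =[absorb_or →]=  b    ⊢ ((~ (~ c)) | (~ (~ b)))
(2) (~ (~ c))  =[not_not →]=  c    ⊢ (c | (~ (~ b)))
(3) (~ (~ b))  =[not_not →]=  b    ⊢ cost 3, within 3

(c | b)   [cost 3]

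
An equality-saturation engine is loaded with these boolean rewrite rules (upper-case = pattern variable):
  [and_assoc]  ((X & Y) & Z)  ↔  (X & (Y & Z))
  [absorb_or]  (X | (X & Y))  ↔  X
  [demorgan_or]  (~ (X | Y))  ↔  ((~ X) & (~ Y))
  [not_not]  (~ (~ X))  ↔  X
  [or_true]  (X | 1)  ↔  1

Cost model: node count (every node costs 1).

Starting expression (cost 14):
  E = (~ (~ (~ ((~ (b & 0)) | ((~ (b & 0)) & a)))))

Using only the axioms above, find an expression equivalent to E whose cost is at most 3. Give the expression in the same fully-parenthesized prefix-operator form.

(b & 0)   [cost 3]

(1) (~ (~ (~ ((~ (b & 0)) | ((~ (b & 0)) & a)))))  =[not_not →]=  (~ ((~ (b & 0)) | ((~ (b & 0)) & a)))
(2) ((~ (b & 0)) | ((~ (b & 0)) & a))  =[absorb_or →]=  (~ (b & 0))    ⊢ (~ (~ (b & 0)))
(3) (~ (~ (b & 0)))  =[not_not →]=  (b & 0)    ⊢ cost 3, within 3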